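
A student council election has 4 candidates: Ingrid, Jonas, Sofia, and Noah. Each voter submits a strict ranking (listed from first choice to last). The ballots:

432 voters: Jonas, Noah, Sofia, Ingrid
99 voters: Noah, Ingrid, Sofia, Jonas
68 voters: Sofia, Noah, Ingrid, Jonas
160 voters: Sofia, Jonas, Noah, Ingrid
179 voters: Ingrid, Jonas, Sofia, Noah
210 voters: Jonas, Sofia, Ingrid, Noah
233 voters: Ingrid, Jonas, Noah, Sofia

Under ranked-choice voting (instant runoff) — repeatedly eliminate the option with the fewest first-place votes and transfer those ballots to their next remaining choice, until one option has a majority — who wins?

Jonas

Round 1: Ingrid 412, Jonas 642, Sofia 228, Noah 99. Eliminate Noah.
Round 2: Ingrid 511, Jonas 642, Sofia 228. Eliminate Sofia.
Round 3: Ingrid 579, Jonas 802. Jonas has a majority.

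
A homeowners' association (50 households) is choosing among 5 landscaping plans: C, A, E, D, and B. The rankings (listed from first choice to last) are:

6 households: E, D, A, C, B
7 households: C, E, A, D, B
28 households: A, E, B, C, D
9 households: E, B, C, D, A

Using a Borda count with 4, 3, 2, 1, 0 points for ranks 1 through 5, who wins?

E

C: 6·1 + 7·4 + 28·1 + 9·2 = 80
A: 6·2 + 7·2 + 28·4 + 9·0 = 138
E: 6·4 + 7·3 + 28·3 + 9·4 = 165
D: 6·3 + 7·1 + 28·0 + 9·1 = 34
B: 6·0 + 7·0 + 28·2 + 9·3 = 83
E has the highest Borda score (165).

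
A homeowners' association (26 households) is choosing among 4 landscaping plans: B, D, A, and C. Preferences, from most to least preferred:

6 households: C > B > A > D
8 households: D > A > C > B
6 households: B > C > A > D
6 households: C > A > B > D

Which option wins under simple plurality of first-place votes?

First-place votes: B 6, D 8, A 0, C 12.
C has the most first-place votes.

C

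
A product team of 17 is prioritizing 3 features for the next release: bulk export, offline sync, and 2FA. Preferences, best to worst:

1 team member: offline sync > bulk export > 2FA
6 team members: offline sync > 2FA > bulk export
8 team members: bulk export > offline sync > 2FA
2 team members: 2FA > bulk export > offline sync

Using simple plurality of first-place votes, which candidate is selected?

bulk export

First-place votes: bulk export 8, offline sync 7, 2FA 2.
bulk export has the most first-place votes.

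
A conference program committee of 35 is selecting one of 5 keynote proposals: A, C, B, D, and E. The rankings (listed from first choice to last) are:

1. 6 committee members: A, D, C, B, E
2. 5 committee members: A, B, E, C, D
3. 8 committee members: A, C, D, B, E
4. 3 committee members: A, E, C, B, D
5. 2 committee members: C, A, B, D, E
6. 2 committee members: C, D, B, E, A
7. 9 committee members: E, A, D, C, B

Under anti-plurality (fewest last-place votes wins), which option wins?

Last-place votes: A 2, C 0, B 9, D 8, E 16.
C is ranked last by the fewest voters, so C wins.

C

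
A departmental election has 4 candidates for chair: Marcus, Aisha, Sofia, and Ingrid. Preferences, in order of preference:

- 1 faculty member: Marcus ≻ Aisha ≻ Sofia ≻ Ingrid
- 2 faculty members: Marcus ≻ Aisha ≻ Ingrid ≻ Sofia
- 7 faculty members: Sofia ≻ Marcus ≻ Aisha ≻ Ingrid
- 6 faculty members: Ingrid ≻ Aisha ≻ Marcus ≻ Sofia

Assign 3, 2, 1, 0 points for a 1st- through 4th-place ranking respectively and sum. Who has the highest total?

Marcus: 1·3 + 2·3 + 7·2 + 6·1 = 29
Aisha: 1·2 + 2·2 + 7·1 + 6·2 = 25
Sofia: 1·1 + 2·0 + 7·3 + 6·0 = 22
Ingrid: 1·0 + 2·1 + 7·0 + 6·3 = 20
Marcus has the highest Borda score (29).

Marcus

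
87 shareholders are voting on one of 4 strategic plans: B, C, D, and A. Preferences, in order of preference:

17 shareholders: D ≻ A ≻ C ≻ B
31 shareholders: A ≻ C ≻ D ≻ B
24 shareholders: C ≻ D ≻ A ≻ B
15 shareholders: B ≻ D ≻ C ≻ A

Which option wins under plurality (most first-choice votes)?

First-place votes: B 15, C 24, D 17, A 31.
A has the most first-place votes.

A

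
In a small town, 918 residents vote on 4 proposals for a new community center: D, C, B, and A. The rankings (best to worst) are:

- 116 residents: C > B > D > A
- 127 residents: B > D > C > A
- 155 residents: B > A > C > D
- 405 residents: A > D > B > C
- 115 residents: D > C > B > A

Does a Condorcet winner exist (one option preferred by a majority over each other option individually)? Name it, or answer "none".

Checking pairwise contests:
A beats D 560–358.
D beats C 647–271.
D beats B 520–398.
B beats A 513–405.
Every option loses at least one head-to-head, so there is no Condorcet winner.

none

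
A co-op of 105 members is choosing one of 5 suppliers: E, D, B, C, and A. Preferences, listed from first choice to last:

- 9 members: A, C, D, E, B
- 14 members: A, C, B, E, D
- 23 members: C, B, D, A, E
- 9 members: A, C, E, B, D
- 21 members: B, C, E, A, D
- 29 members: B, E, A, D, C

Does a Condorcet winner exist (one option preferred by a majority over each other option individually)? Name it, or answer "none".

Checking pairwise contests:
B beats E 87–18.
E beats D 73–32.
C beats B 55–50.
A beats C 61–44.
B beats A 73–32.
Every option loses at least one head-to-head, so there is no Condorcet winner.

none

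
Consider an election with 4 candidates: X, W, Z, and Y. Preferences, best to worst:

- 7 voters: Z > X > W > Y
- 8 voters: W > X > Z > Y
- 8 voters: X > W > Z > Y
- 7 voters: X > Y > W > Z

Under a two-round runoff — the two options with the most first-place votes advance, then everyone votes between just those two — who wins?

Round 1 first-place votes: X 15, W 8, Z 7, Y 0.
X and W advance.
Runoff: X is preferred to W by 22 voters; W by 8.
X wins the runoff.

X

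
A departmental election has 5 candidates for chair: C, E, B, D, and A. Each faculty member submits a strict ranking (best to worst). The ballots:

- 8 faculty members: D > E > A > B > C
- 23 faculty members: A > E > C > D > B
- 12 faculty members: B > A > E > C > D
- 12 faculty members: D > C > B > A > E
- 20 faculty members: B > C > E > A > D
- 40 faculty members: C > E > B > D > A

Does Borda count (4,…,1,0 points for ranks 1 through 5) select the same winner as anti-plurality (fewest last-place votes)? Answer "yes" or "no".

Borda — scores: C 314, E 277, B 240, D 143, A 176. Winner: C.
Anti-plurality — last-place votes: C 8, E 12, B 23, D 32, A 40. Winner: C.
The two methods agree.

yes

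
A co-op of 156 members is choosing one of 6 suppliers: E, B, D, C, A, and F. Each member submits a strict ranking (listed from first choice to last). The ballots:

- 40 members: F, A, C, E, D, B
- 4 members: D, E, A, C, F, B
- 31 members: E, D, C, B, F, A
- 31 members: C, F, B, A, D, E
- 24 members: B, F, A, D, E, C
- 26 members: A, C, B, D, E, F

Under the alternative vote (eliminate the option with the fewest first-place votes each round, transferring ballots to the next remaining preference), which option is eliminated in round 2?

B

Round 1: E 31, B 24, D 4, C 31, A 26, F 40. Eliminate D.
Round 2: E 35, B 24, C 31, A 26, F 40. Eliminate B.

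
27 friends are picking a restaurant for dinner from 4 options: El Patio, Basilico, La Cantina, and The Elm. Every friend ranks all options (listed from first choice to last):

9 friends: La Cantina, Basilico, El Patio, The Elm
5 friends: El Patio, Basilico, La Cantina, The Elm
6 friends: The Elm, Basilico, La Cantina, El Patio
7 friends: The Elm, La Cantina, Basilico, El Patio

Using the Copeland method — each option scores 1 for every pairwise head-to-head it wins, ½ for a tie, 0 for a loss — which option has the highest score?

La Cantina

El Patio: beats The Elm; loses to Basilico and La Cantina → score 1.
Basilico: beats El Patio and The Elm; loses to La Cantina → score 2.
La Cantina: beats El Patio, Basilico, and The Elm → score 3.
The Elm: loses to El Patio, Basilico, and La Cantina → score 0.
La Cantina has the best pairwise record.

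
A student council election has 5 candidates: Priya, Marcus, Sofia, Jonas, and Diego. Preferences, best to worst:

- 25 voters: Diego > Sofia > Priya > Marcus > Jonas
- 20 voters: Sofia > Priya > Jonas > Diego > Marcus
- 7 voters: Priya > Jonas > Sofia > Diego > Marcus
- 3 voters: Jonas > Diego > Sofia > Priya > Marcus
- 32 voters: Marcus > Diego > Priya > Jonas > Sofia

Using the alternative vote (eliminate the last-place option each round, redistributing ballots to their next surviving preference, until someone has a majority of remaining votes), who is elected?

Diego

Round 1: Priya 7, Marcus 32, Sofia 20, Jonas 3, Diego 25. Eliminate Jonas.
Round 2: Priya 7, Marcus 32, Sofia 20, Diego 28. Eliminate Priya.
Round 3: Marcus 32, Sofia 27, Diego 28. Eliminate Sofia.
Round 4: Marcus 32, Diego 55. Diego has a majority.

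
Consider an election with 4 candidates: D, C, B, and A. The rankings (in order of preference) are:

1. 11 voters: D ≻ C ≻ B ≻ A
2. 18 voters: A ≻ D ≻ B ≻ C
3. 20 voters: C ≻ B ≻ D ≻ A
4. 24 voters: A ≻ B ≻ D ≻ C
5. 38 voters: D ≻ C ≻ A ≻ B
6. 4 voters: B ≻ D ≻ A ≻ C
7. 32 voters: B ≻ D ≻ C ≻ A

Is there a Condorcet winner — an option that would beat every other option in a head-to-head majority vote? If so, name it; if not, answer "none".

none

Checking pairwise contests:
B beats D 80–67.
D beats C 127–20.
A beats B 80–67.
D beats A 105–42.
Every option loses at least one head-to-head, so there is no Condorcet winner.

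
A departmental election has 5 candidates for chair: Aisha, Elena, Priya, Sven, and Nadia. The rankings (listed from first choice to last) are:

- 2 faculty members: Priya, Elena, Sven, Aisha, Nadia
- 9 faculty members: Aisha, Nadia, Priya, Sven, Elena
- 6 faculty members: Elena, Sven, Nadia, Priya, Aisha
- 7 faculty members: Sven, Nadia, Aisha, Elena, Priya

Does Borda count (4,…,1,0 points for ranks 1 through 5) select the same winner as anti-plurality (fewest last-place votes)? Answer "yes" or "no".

Borda — scores: Aisha 52, Elena 37, Priya 32, Sven 59, Nadia 60. Winner: Nadia.
Anti-plurality — last-place votes: Aisha 6, Elena 9, Priya 7, Sven 0, Nadia 2. Winner: Sven.
The two methods disagree.

no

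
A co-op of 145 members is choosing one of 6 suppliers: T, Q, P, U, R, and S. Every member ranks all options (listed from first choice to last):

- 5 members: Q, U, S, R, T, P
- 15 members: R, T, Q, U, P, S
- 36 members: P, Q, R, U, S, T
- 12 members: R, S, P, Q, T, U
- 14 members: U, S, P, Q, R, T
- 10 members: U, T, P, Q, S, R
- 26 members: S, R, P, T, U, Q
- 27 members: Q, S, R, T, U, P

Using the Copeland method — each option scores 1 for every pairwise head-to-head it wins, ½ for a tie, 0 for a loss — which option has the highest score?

Q

T: beats U; loses to Q, P, R, and S → score 1.
Q: beats T, U, R, and S; loses to P → score 4.
P: beats T, Q, and U; loses to R and S → score 3.
U: beats S; loses to T, Q, P, and R → score 1.
R: beats T, P, and U; loses to Q and S → score 3.
S: beats T, P, and R; loses to Q and U → score 3.
Q has the best pairwise record.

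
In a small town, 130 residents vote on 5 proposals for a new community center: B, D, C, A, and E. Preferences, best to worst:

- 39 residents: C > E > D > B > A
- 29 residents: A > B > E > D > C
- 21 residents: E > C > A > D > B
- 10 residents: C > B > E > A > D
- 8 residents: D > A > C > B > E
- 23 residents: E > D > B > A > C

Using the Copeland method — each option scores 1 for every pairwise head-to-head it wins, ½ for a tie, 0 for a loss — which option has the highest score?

E

B: beats A; loses to D, C, and E → score 1.
D: beats B and A; loses to C and E → score 2.
C: beats B, D, and A; loses to E → score 3.
A: loses to B, D, C, and E → score 0.
E: beats B, D, C, and A → score 4.
E has the best pairwise record.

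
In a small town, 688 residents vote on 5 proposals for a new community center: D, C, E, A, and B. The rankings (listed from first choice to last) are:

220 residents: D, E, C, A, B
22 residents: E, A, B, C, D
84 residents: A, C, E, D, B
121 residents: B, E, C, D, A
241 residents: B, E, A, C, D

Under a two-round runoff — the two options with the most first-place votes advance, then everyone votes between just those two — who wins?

B

Round 1 first-place votes: D 220, C 0, E 22, A 84, B 362.
B and D advance.
Runoff: B is preferred to D by 384 voters; D by 304.
B wins the runoff.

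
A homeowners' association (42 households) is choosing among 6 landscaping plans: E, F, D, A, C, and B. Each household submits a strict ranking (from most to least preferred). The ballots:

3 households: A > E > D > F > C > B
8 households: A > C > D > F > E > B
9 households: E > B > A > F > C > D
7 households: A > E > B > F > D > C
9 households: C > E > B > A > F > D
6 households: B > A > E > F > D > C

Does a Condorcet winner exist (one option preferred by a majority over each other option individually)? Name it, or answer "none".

none

Checking pairwise contests:
A beats E 24–18.
E beats F 34–8.
E beats D 34–8.
B beats A 24–18.
E beats C 25–17.
E beats B 36–6.
Every option loses at least one head-to-head, so there is no Condorcet winner.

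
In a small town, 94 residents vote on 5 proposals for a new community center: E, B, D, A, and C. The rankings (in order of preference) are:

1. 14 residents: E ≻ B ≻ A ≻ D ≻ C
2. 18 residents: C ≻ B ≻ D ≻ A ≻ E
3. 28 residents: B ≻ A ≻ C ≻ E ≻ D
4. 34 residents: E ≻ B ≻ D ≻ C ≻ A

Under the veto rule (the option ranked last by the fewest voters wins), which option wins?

B

Last-place votes: E 18, B 0, D 28, A 34, C 14.
B is ranked last by the fewest voters, so B wins.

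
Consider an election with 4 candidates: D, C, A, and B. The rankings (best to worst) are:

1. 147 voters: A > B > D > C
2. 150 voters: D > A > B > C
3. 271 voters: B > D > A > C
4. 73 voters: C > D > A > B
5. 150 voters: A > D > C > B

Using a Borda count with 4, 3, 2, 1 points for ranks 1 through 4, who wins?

D

D: 147·2 + 150·4 + 271·3 + 73·3 + 150·3 = 2376
C: 147·1 + 150·1 + 271·1 + 73·4 + 150·2 = 1160
A: 147·4 + 150·3 + 271·2 + 73·2 + 150·4 = 2326
B: 147·3 + 150·2 + 271·4 + 73·1 + 150·1 = 2048
D has the highest Borda score (2376).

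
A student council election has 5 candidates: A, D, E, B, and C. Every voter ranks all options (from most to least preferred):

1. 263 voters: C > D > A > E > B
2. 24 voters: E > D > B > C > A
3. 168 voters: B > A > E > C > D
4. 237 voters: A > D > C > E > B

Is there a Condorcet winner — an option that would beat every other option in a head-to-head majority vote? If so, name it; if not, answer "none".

A vs D: 405–287 for A.
A vs E: 668–24 for A.
A vs B: 500–192 for A.
A vs C: 405–287 for A.
A beats every other option head-to-head.

A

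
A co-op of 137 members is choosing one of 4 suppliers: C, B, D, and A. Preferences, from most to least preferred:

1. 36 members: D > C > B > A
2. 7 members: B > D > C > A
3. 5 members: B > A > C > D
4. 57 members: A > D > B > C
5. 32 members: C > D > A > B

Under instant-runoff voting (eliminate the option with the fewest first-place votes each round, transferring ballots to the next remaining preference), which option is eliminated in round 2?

Round 1: C 32, B 12, D 36, A 57. Eliminate B.
Round 2: C 32, D 43, A 62. Eliminate C.

C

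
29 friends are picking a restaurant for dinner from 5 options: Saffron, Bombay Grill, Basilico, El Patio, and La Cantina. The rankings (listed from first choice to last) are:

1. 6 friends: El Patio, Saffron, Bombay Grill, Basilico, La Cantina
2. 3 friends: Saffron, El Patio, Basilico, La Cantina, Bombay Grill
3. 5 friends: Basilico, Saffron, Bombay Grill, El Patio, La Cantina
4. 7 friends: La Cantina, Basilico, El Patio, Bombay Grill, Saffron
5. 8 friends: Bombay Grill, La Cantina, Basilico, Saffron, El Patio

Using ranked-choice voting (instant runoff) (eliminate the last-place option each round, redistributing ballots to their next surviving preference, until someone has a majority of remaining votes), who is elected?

El Patio

Round 1: Saffron 3, Bombay Grill 8, Basilico 5, El Patio 6, La Cantina 7. Eliminate Saffron.
Round 2: Bombay Grill 8, Basilico 5, El Patio 9, La Cantina 7. Eliminate Basilico.
Round 3: Bombay Grill 13, El Patio 9, La Cantina 7. Eliminate La Cantina.
Round 4: Bombay Grill 13, El Patio 16. El Patio has a majority.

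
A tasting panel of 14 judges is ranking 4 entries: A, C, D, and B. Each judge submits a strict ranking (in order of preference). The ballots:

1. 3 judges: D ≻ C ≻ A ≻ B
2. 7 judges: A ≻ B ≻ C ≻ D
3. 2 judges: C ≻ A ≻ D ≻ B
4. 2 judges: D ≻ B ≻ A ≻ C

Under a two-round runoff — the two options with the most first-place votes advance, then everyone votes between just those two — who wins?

A

Round 1 first-place votes: A 7, C 2, D 5, B 0.
A and D advance.
Runoff: A is preferred to D by 9 voters; D by 5.
A wins the runoff.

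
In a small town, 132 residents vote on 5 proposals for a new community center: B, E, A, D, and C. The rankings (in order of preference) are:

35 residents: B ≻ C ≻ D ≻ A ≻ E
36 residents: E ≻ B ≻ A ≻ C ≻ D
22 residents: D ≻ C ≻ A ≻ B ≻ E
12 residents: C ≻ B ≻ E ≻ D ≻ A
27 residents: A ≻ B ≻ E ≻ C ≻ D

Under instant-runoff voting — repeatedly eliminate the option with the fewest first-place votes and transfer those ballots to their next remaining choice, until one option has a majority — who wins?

B

Round 1: B 35, E 36, A 27, D 22, C 12. Eliminate C.
Round 2: B 47, E 36, A 27, D 22. Eliminate D.
Round 3: B 47, E 36, A 49. Eliminate E.
Round 4: B 83, A 49. B has a majority.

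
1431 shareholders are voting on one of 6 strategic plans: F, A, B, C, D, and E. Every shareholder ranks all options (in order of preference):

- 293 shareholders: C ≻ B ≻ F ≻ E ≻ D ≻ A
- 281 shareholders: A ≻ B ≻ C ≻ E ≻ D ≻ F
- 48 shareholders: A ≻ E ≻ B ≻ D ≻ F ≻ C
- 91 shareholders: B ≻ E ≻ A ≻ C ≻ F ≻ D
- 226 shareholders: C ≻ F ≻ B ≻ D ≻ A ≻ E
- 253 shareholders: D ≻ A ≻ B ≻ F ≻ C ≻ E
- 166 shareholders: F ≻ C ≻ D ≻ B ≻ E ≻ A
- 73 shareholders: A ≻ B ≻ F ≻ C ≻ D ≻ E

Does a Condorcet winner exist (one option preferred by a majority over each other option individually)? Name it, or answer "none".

B

B vs F: 1039–392 for B.
B vs A: 776–655 for B.
B vs C: 746–685 for B.
B vs D: 1012–419 for B.
B vs E: 1383–48 for B.
B beats every other option head-to-head.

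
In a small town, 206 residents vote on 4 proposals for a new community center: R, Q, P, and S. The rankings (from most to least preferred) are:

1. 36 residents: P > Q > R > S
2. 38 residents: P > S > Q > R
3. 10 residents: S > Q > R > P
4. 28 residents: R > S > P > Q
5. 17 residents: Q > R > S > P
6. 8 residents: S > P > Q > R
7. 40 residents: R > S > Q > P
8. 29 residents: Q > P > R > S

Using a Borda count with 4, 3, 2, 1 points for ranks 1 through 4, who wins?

P

R: 36·2 + 38·1 + 10·2 + 28·4 + 17·3 + 8·1 + 40·4 + 29·2 = 519
Q: 36·3 + 38·2 + 10·3 + 28·1 + 17·4 + 8·2 + 40·2 + 29·4 = 522
P: 36·4 + 38·4 + 10·1 + 28·2 + 17·1 + 8·3 + 40·1 + 29·3 = 530
S: 36·1 + 38·3 + 10·4 + 28·3 + 17·2 + 8·4 + 40·3 + 29·1 = 489
P has the highest Borda score (530).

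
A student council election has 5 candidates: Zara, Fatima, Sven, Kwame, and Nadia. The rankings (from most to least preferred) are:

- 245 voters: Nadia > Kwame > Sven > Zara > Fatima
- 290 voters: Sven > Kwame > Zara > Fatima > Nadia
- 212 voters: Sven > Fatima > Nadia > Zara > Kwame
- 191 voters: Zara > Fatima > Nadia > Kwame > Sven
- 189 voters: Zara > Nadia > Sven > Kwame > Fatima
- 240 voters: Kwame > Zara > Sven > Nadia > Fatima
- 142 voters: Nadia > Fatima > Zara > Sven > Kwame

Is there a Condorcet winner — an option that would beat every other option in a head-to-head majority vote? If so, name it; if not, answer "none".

none

Checking pairwise contests:
Kwame beats Zara 775–734.
Zara beats Fatima 1155–354.
Zara beats Sven 762–747.
Sven beats Kwame 833–676.
Zara beats Nadia 910–599.
Every option loses at least one head-to-head, so there is no Condorcet winner.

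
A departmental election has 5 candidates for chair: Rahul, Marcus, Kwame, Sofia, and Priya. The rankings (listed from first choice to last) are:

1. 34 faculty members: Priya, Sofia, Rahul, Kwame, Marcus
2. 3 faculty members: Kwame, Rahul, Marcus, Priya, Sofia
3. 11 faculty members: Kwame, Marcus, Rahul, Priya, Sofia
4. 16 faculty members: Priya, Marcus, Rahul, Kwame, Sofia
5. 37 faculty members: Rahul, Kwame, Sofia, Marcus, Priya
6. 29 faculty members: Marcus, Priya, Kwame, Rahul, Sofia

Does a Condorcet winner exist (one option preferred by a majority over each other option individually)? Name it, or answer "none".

Checking pairwise contests:
Priya beats Rahul 79–51.
Rahul beats Marcus 74–56.
Rahul beats Kwame 87–43.
Rahul beats Sofia 96–34.
Marcus beats Priya 80–50.
Every option loses at least one head-to-head, so there is no Condorcet winner.

none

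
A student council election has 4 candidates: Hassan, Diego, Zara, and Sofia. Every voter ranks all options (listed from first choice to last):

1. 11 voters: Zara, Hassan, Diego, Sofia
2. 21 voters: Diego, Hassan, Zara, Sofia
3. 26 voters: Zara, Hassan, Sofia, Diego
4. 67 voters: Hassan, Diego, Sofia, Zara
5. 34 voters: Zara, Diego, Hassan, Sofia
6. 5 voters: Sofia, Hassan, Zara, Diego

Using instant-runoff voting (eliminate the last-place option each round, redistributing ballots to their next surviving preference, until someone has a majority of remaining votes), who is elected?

Hassan

Round 1: Hassan 67, Diego 21, Zara 71, Sofia 5. Eliminate Sofia.
Round 2: Hassan 72, Diego 21, Zara 71. Eliminate Diego.
Round 3: Hassan 93, Zara 71. Hassan has a majority.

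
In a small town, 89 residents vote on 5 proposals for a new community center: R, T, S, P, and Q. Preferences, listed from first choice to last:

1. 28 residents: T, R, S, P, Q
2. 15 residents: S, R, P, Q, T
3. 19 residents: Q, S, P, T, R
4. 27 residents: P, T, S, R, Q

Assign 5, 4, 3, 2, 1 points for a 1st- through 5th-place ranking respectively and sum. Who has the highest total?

S

R: 28·4 + 15·4 + 19·1 + 27·2 = 245
T: 28·5 + 15·1 + 19·2 + 27·4 = 301
S: 28·3 + 15·5 + 19·4 + 27·3 = 316
P: 28·2 + 15·3 + 19·3 + 27·5 = 293
Q: 28·1 + 15·2 + 19·5 + 27·1 = 180
S has the highest Borda score (316).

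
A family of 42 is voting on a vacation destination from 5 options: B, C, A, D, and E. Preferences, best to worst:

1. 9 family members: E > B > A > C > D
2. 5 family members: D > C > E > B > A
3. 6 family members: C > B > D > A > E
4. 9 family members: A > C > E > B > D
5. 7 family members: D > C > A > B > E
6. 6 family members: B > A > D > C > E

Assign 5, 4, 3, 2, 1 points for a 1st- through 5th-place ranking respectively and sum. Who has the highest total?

C

B: 9·4 + 5·2 + 6·4 + 9·2 + 7·2 + 6·5 = 132
C: 9·2 + 5·4 + 6·5 + 9·4 + 7·4 + 6·2 = 144
A: 9·3 + 5·1 + 6·2 + 9·5 + 7·3 + 6·4 = 134
D: 9·1 + 5·5 + 6·3 + 9·1 + 7·5 + 6·3 = 114
E: 9·5 + 5·3 + 6·1 + 9·3 + 7·1 + 6·1 = 106
C has the highest Borda score (144).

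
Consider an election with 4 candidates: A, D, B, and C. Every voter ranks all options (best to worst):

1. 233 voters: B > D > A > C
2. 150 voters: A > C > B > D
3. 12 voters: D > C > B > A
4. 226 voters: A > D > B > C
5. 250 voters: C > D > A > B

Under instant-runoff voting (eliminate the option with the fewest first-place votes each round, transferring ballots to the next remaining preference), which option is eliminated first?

D

Round 1: A 376, D 12, B 233, C 250. Eliminate D.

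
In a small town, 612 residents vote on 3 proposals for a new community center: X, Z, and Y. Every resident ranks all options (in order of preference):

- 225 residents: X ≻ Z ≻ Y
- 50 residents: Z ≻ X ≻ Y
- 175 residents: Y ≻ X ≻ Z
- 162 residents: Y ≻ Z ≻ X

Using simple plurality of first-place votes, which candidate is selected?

Y

First-place votes: X 225, Z 50, Y 337.
Y has the most first-place votes.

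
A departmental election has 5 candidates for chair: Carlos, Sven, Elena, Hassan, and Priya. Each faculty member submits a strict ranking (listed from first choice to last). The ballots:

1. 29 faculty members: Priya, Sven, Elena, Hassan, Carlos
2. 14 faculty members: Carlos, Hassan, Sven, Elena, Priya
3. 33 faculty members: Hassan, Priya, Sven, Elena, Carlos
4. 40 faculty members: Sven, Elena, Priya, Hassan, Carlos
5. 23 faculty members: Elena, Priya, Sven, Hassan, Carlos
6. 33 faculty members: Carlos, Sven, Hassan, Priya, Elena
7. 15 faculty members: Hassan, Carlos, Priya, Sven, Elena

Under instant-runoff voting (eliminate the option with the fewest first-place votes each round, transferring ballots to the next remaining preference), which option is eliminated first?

Round 1: Carlos 47, Sven 40, Elena 23, Hassan 48, Priya 29. Eliminate Elena.

Elena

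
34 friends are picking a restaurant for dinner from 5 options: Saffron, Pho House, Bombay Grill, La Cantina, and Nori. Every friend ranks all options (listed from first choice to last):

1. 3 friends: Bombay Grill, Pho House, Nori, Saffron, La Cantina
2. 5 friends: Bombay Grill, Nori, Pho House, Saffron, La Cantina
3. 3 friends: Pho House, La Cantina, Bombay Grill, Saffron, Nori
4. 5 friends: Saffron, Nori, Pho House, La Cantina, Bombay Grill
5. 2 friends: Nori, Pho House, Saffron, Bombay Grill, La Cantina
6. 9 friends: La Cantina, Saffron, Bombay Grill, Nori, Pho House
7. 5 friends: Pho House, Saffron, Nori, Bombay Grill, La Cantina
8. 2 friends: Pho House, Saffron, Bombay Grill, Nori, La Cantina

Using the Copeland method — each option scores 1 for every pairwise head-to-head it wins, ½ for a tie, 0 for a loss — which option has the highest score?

Saffron: beats Bombay Grill, La Cantina, and Nori; loses to Pho House → score 3.
Pho House: beats Saffron and La Cantina; ties Bombay Grill; loses to Nori → score 2.5.
Bombay Grill: beats Nori; ties Pho House and La Cantina; loses to Saffron → score 2.
La Cantina: ties Bombay Grill; loses to Saffron, Pho House, and Nori → score 0.5.
Nori: beats Pho House and La Cantina; loses to Saffron and Bombay Grill → score 2.
Saffron has the best pairwise record.

Saffron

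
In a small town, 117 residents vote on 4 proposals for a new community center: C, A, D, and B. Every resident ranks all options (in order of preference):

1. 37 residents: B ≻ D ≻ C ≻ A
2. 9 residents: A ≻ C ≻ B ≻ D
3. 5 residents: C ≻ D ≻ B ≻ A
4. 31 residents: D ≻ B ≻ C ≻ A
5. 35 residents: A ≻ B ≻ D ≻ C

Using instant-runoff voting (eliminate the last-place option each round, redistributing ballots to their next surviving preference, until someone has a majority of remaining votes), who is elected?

B

Round 1: C 5, A 44, D 31, B 37. Eliminate C.
Round 2: A 44, D 36, B 37. Eliminate D.
Round 3: A 44, B 73. B has a majority.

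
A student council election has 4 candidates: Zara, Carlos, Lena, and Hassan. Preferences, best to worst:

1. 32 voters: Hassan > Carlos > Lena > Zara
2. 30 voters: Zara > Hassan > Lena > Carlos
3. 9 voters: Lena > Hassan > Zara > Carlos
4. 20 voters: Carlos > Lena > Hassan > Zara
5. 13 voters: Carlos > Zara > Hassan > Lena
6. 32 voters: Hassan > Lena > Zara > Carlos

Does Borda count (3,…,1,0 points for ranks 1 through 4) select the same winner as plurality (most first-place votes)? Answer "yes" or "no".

Borda — scores: Zara 157, Carlos 163, Lena 193, Hassan 303. Winner: Hassan.
Plurality — first-place votes: Zara 30, Carlos 33, Lena 9, Hassan 64. Winner: Hassan.
The two methods agree.

yes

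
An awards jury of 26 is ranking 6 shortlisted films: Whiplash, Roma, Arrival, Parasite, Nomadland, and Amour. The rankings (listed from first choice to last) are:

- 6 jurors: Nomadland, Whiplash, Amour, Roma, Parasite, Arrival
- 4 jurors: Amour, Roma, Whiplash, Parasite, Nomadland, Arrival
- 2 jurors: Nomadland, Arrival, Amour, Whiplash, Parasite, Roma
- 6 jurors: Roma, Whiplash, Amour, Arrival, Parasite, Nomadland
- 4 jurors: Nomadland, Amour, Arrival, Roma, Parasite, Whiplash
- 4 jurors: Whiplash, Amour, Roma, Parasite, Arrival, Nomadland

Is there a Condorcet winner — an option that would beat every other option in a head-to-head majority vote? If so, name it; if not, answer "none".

none

Checking pairwise contests:
Roma beats Whiplash 14–12.
Amour beats Roma 20–6.
Whiplash beats Arrival 20–6.
Whiplash beats Parasite 22–4.
Whiplash beats Nomadland 14–12.
Whiplash beats Amour 16–10.
Every option loses at least one head-to-head, so there is no Condorcet winner.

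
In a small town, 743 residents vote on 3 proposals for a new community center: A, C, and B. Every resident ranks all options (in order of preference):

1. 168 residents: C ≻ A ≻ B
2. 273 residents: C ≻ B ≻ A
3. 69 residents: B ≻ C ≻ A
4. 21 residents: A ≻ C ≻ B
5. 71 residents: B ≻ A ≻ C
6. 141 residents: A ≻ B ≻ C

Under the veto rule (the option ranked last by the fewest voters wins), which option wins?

B

Last-place votes: A 342, C 212, B 189.
B is ranked last by the fewest voters, so B wins.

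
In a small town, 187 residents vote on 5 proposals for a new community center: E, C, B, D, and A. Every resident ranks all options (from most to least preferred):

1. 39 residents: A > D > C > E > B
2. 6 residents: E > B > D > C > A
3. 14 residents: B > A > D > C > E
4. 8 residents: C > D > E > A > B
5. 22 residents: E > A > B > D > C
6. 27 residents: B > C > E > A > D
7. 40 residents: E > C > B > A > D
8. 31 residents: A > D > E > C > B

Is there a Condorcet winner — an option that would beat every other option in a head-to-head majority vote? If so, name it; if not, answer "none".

E

E vs C: 99–88 for E.
E vs B: 146–41 for E.
E vs D: 95–92 for E.
E vs A: 103–84 for E.
E beats every other option head-to-head.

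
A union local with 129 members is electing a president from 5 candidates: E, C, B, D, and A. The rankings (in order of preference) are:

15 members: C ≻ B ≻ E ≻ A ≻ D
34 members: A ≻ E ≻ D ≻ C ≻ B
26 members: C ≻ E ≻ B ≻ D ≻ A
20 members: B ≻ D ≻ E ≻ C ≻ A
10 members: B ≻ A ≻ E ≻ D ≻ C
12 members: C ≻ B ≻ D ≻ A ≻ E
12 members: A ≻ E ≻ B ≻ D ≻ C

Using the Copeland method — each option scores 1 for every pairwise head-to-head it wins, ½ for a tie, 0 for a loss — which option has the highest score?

E

E: beats C, B, and D; loses to A → score 3.
C: beats B and A; loses to E and D → score 2.
B: beats D and A; loses to E and C → score 2.
D: beats C; loses to E, B, and A → score 1.
A: beats E and D; loses to C and B → score 2.
E has the best pairwise record.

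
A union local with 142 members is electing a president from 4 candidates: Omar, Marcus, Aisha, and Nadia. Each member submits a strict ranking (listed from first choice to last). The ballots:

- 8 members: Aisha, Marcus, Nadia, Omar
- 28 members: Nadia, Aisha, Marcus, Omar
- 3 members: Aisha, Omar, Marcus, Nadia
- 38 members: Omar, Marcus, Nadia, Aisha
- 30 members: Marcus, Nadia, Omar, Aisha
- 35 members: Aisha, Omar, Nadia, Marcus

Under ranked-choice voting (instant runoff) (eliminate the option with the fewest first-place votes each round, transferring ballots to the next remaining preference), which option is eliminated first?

Round 1: Omar 38, Marcus 30, Aisha 46, Nadia 28. Eliminate Nadia.

Nadia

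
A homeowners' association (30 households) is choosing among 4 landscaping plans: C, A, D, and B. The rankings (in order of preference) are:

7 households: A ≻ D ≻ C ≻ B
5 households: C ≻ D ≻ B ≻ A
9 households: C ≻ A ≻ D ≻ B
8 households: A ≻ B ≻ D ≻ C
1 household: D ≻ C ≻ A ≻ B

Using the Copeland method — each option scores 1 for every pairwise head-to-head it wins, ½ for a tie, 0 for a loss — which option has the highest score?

C: beats B; ties A; loses to D → score 1.5.
A: beats D and B; ties C → score 2.5.
D: beats C and B; loses to A → score 2.
B: loses to C, A, and D → score 0.
A has the best pairwise record.

A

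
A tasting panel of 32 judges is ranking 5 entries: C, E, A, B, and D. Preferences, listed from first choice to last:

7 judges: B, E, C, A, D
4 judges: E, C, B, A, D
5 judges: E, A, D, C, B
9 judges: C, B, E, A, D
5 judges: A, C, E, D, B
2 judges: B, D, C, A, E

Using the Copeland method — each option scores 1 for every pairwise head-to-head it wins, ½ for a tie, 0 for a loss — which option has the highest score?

C: beats A, B, and D; ties E → score 3.5.
E: beats A and D; ties C; loses to B → score 2.5.
A: beats D; loses to C, E, and B → score 1.
B: beats E, A, and D; loses to C → score 3.
D: loses to C, E, A, and B → score 0.
C has the best pairwise record.

C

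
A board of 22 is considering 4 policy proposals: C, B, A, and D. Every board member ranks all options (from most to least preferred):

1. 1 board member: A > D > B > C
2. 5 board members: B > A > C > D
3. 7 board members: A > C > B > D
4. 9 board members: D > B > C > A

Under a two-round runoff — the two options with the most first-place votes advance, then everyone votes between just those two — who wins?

A

Round 1 first-place votes: C 0, B 5, A 8, D 9.
D and A advance.
Runoff: D is preferred to A by 9 voters; A by 13.
A wins the runoff.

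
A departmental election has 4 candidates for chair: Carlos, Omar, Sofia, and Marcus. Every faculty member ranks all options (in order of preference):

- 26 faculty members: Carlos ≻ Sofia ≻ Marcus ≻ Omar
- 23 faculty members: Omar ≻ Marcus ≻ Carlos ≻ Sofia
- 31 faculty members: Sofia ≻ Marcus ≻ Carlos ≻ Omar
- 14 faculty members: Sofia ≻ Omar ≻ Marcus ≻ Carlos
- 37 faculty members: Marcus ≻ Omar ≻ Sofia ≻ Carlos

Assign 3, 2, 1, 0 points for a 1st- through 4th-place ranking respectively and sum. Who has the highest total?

Carlos: 26·3 + 23·1 + 31·1 + 14·0 + 37·0 = 132
Omar: 26·0 + 23·3 + 31·0 + 14·2 + 37·2 = 171
Sofia: 26·2 + 23·0 + 31·3 + 14·3 + 37·1 = 224
Marcus: 26·1 + 23·2 + 31·2 + 14·1 + 37·3 = 259
Marcus has the highest Borda score (259).

Marcus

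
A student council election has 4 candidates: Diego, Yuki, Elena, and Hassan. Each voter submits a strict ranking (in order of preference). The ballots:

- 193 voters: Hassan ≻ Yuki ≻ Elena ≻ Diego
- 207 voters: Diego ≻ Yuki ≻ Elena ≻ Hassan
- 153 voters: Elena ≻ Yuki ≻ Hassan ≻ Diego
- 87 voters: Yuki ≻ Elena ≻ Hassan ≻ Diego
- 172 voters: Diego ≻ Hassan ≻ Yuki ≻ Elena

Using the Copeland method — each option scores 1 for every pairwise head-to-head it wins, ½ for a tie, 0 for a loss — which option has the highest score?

Yuki

Diego: loses to Yuki, Elena, and Hassan → score 0.
Yuki: beats Diego, Elena, and Hassan → score 3.
Elena: beats Diego and Hassan; loses to Yuki → score 2.
Hassan: beats Diego; loses to Yuki and Elena → score 1.
Yuki has the best pairwise record.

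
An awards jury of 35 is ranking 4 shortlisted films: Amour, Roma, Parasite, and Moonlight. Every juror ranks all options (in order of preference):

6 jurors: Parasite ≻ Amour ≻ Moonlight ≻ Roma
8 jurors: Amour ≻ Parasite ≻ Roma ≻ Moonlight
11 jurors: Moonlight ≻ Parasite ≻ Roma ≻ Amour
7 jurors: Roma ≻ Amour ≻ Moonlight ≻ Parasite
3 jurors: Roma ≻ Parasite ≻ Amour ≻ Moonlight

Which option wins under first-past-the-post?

Moonlight

First-place votes: Amour 8, Roma 10, Parasite 6, Moonlight 11.
Moonlight has the most first-place votes.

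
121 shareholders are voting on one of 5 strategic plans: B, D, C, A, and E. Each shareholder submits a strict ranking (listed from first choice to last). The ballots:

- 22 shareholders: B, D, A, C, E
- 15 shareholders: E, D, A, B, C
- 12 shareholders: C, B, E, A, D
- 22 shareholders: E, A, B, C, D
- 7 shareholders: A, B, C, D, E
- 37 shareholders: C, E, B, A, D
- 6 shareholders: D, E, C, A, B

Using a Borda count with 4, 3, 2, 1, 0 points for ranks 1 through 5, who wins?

B: 22·4 + 15·1 + 12·3 + 22·2 + 7·3 + 37·2 + 6·0 = 278
D: 22·3 + 15·3 + 12·0 + 22·0 + 7·1 + 37·0 + 6·4 = 142
C: 22·1 + 15·0 + 12·4 + 22·1 + 7·2 + 37·4 + 6·2 = 266
A: 22·2 + 15·2 + 12·1 + 22·3 + 7·4 + 37·1 + 6·1 = 223
E: 22·0 + 15·4 + 12·2 + 22·4 + 7·0 + 37·3 + 6·3 = 301
E has the highest Borda score (301).

E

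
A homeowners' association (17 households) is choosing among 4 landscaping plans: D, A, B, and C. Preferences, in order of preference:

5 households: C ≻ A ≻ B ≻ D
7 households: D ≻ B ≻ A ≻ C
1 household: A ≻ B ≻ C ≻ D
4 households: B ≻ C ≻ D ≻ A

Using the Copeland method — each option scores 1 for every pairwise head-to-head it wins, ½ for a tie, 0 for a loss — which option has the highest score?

B

D: beats A; loses to B and C → score 1.
A: loses to D, B, and C → score 0.
B: beats D, A, and C → score 3.
C: beats D and A; loses to B → score 2.
B has the best pairwise record.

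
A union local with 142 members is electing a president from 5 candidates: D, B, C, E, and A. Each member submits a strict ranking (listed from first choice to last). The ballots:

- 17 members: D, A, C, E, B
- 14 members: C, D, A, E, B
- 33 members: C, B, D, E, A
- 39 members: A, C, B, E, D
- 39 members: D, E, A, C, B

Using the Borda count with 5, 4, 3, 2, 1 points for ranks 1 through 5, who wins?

C

D: 17·5 + 14·4 + 33·3 + 39·1 + 39·5 = 474
B: 17·1 + 14·1 + 33·4 + 39·3 + 39·1 = 319
C: 17·3 + 14·5 + 33·5 + 39·4 + 39·2 = 520
E: 17·2 + 14·2 + 33·2 + 39·2 + 39·4 = 362
A: 17·4 + 14·3 + 33·1 + 39·5 + 39·3 = 455
C has the highest Borda score (520).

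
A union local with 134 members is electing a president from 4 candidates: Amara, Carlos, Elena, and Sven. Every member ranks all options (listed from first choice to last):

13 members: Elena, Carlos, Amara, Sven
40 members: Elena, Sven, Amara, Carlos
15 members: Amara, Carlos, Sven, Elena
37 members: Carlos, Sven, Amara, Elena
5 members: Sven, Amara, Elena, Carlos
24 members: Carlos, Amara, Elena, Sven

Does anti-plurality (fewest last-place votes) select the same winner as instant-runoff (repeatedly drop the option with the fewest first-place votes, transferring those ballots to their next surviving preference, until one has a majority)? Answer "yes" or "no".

no

Anti-plurality — last-place votes: Amara 0, Carlos 45, Elena 52, Sven 37. Winner: Amara.
Instant-runoff — R1 Amara 15, Carlos 61, Elena 53, Sven 5 (Sven out); R2 Amara 20, Carlos 61, Elena 53 (Amara out); R3 Carlos 76, Elena 58 (Carlos winner). Winner: Carlos.
The two methods disagree.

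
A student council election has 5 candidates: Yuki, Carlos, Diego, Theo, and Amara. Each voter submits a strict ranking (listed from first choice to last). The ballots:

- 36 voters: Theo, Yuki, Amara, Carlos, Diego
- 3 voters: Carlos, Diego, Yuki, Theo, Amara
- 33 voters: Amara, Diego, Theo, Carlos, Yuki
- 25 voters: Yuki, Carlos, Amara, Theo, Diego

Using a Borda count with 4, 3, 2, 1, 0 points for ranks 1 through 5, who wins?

Yuki: 36·3 + 3·2 + 33·0 + 25·4 = 214
Carlos: 36·1 + 3·4 + 33·1 + 25·3 = 156
Diego: 36·0 + 3·3 + 33·3 + 25·0 = 108
Theo: 36·4 + 3·1 + 33·2 + 25·1 = 238
Amara: 36·2 + 3·0 + 33·4 + 25·2 = 254
Amara has the highest Borda score (254).

Amara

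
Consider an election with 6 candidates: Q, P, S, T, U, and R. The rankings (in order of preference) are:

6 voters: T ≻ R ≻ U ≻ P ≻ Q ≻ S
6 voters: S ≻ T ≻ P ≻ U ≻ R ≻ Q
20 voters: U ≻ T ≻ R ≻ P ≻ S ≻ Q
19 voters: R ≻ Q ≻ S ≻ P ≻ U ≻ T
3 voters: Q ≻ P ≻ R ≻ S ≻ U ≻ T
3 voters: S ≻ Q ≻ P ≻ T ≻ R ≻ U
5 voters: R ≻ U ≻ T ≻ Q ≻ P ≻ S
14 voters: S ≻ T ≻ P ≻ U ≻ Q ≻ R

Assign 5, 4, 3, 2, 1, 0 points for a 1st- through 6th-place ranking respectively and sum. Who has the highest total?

R

Q: 6·1 + 6·0 + 20·0 + 19·4 + 3·5 + 3·4 + 5·2 + 14·1 = 133
P: 6·2 + 6·3 + 20·2 + 19·2 + 3·4 + 3·3 + 5·1 + 14·3 = 176
S: 6·0 + 6·5 + 20·1 + 19·3 + 3·2 + 3·5 + 5·0 + 14·5 = 198
T: 6·5 + 6·4 + 20·4 + 19·0 + 3·0 + 3·2 + 5·3 + 14·4 = 211
U: 6·3 + 6·2 + 20·5 + 19·1 + 3·1 + 3·0 + 5·4 + 14·2 = 200
R: 6·4 + 6·1 + 20·3 + 19·5 + 3·3 + 3·1 + 5·5 + 14·0 = 222
R has the highest Borda score (222).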